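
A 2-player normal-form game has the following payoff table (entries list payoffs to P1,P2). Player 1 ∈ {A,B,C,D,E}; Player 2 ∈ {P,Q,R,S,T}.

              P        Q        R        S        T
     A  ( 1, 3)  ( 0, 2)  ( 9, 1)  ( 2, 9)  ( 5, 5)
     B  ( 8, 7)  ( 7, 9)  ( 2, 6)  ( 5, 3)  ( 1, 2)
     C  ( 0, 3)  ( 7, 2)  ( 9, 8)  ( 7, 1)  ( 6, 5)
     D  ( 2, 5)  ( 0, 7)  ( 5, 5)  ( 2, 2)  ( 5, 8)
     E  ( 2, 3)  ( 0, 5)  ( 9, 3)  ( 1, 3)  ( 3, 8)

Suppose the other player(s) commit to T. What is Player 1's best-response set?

argmax u_1 = {C}

u_1(A vs T) = 5
u_1(B vs T) = 1
u_1(C vs T) = 6
u_1(D vs T) = 5
u_1(E vs T) = 3
max payoff 6 at {C}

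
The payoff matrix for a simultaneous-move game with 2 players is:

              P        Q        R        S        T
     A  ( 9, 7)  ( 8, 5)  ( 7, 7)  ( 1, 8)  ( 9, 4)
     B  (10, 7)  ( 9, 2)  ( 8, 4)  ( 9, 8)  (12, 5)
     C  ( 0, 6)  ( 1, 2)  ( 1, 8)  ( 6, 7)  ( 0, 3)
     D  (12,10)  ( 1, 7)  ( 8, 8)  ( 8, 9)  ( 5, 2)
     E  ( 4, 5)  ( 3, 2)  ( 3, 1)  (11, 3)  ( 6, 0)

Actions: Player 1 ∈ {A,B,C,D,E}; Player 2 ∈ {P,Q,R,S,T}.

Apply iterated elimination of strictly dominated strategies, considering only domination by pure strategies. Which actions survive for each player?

P1 drop A (B beats it: P:10>9 Q:9>8 R:8>7 S:9>1 T:12>9)
P1 drop C (B beats it: P:10>0 Q:9>1 R:8>1 S:9>6 T:12>0)
P2 drop Q (P beats it: B:7>2 D:10>7 E:5>2)
P2 drop R (P beats it: B:7>4 D:10>8 E:5>1)
P2 drop T (P beats it: B:7>5 D:10>2 E:5>0)
P1→{B,D,E} P2→{P,S}

IESDS → P1:{B,D,E} P2:{P,S}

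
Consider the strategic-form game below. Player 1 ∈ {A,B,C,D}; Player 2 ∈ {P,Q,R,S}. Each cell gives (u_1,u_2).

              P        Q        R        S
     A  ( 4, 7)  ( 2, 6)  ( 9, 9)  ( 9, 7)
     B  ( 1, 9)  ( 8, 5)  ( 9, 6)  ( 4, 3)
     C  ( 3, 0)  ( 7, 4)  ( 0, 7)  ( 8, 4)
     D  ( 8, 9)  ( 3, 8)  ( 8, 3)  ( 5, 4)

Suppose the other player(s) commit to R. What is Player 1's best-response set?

P1 best: {A,B}

u_1(A vs R) = 9
u_1(B vs R) = 9
u_1(C vs R) = 0
u_1(D vs R) = 8
max payoff 9 at {A,B}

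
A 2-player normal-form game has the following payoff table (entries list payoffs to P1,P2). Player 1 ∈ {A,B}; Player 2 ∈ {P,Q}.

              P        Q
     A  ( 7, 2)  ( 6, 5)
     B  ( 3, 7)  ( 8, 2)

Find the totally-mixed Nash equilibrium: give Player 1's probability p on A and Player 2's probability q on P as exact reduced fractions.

p=5/8, q=1/3

P1 indiff ⇒ q·7+(1-q)·6 = q·3+(1-q)·8 ⇒ q(4) = (1-q)(2) ⇒ q = 1/3
P2 indiff ⇒ p·2+(1-p)·7 = p·5+(1-p)·2 ⇒ p(-3) = (1-p)(-5) ⇒ p = 5/8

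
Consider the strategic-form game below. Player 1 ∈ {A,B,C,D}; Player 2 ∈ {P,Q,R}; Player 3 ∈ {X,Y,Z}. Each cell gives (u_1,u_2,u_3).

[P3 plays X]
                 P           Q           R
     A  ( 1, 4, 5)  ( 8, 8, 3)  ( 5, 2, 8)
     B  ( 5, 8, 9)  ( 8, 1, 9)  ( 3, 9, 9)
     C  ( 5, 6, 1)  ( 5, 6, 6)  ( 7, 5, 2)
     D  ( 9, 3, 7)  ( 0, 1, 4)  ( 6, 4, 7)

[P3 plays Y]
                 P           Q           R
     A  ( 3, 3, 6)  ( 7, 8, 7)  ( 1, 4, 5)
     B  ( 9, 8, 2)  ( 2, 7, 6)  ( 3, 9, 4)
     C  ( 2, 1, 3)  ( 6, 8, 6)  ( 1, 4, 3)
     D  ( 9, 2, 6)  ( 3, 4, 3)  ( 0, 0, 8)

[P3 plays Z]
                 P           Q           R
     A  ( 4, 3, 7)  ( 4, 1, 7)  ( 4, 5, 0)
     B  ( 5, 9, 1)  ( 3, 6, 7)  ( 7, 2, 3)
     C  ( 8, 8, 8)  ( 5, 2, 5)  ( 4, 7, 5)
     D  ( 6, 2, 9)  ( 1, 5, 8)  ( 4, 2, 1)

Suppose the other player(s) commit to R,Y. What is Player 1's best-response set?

P1 best: {B}

u_1(A vs R,Y) = 1
u_1(B vs R,Y) = 3
u_1(C vs R,Y) = 1
u_1(D vs R,Y) = 0
max payoff 3 at {B}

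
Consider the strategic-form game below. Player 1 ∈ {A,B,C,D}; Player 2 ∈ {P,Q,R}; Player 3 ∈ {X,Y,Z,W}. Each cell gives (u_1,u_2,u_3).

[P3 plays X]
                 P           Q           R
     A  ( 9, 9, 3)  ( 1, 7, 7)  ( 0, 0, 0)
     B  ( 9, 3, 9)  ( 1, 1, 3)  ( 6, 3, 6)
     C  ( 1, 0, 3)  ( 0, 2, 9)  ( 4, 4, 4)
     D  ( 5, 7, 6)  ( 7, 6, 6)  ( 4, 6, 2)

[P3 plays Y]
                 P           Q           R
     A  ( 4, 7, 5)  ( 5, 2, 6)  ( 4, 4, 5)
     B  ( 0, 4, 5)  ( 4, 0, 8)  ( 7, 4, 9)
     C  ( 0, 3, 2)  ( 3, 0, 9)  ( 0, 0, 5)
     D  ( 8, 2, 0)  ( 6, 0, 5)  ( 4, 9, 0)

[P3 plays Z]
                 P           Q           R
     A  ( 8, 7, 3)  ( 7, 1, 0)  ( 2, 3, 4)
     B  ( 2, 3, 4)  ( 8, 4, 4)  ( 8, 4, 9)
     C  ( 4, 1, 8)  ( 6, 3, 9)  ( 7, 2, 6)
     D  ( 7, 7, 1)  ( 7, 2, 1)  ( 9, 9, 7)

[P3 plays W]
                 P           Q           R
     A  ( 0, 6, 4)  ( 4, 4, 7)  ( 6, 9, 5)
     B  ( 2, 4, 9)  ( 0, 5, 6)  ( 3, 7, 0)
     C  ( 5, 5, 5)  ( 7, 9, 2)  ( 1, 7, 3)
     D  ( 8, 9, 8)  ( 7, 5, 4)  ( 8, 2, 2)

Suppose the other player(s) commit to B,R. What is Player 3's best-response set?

u_3(X vs B,R) = 6
u_3(Y vs B,R) = 9
u_3(Z vs B,R) = 9
u_3(W vs B,R) = 0
max payoff 9 at {Y,Z}

argmax u_3 = {Y,Z}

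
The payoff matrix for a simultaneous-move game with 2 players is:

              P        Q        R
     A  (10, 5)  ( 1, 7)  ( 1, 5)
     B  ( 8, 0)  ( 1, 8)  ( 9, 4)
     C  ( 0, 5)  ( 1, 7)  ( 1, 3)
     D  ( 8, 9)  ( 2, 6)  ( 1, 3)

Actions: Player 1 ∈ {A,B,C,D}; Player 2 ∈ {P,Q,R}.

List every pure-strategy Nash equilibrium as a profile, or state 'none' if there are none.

PSNE: ∅

(A,P): not NE [P2→Q gives 7>5]
(A,Q): not NE [P1→D gives 2>1]
(A,R): not NE [P1→B gives 9>1; P2→Q gives 7>5]
(B,P): not NE [P1→A gives 10>8; P2→Q gives 8>0]
(B,Q): not NE [P1→D gives 2>1]
(B,R): not NE [P2→Q gives 8>4]
(C,P): not NE [P1→A gives 10>0; P2→Q gives 7>5]
(C,Q): not NE [P1→D gives 2>1]
(C,R): not NE [P1→B gives 9>1; P2→Q gives 7>3]
(D,P): not NE [P1→A gives 10>8]
(D,Q): not NE [P2→P gives 9>6]
(D,R): not NE [P1→B gives 9>1; P2→P gives 9>3]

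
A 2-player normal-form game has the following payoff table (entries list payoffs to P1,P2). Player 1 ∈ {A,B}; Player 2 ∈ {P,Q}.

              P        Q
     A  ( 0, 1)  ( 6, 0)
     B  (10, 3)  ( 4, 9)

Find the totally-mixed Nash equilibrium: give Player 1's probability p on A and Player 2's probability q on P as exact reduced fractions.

P1 mixes 6/7 on A; P2 mixes 1/6 on P

P1 indiff ⇒ q·0+(1-q)·6 = q·10+(1-q)·4 ⇒ q(-10) = (1-q)(-2) ⇒ q = 1/6
P2 indiff ⇒ p·1+(1-p)·3 = p·0+(1-p)·9 ⇒ p(1) = (1-p)(6) ⇒ p = 6/7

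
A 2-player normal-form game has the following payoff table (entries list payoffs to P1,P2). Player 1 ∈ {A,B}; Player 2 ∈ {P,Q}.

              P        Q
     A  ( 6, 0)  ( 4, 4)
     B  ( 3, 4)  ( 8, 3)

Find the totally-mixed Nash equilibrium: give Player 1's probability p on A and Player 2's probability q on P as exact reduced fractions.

P1 indiff ⇒ q·6+(1-q)·4 = q·3+(1-q)·8 ⇒ q(3) = (1-q)(4) ⇒ q = 4/7
P2 indiff ⇒ p·0+(1-p)·4 = p·4+(1-p)·3 ⇒ p(-4) = (1-p)(-1) ⇒ p = 1/5

p=1/5, q=4/7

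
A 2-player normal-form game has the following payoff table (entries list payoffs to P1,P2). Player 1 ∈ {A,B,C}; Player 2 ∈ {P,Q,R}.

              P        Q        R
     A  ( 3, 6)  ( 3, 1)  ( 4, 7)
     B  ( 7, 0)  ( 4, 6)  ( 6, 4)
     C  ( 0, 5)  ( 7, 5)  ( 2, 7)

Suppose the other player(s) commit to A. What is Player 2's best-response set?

P2 best: {R}

u_2(P vs A) = 6
u_2(Q vs A) = 1
u_2(R vs A) = 7
max payoff 7 at {R}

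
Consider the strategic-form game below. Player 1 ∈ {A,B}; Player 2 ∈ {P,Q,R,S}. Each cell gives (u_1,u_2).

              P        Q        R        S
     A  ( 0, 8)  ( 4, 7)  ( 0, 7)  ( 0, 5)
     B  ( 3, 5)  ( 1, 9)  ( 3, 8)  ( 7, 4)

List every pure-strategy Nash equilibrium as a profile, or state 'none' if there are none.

Equilibria: none

(A,P): not NE [P1→B gives 3>0]
(A,Q): not NE [P2→P gives 8>7]
(A,R): not NE [P1→B gives 3>0; P2→P gives 8>7]
(A,S): not NE [P1→B gives 7>0; P2→P gives 8>5]
(B,P): not NE [P2→Q gives 9>5]
(B,Q): not NE [P1→A gives 4>1]
(B,R): not NE [P2→Q gives 9>8]
(B,S): not NE [P2→Q gives 9>4]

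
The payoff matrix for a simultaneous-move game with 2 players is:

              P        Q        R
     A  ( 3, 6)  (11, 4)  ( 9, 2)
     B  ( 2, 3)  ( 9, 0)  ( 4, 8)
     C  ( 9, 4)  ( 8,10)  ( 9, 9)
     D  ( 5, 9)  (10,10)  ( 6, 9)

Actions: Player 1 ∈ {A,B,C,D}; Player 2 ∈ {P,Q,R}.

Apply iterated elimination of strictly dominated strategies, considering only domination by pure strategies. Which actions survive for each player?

P1 drop B (A beats it: P:3>2 Q:11>9 R:9>4)
P2 drop R (Q beats it: A:4>2 C:10>9 D:10>9)
P1→{A,C,D} P2→{P,Q}

Survivors P1:{A,C,D} P2:{P,Q}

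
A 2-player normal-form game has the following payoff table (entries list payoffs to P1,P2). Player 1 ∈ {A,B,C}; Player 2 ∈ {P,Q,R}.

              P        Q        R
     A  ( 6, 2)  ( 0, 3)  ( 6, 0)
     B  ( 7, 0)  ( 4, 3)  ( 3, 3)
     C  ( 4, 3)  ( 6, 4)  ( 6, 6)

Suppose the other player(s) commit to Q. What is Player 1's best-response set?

BR_1 = {C}

u_1(A vs Q) = 0
u_1(B vs Q) = 4
u_1(C vs Q) = 6
max payoff 6 at {C}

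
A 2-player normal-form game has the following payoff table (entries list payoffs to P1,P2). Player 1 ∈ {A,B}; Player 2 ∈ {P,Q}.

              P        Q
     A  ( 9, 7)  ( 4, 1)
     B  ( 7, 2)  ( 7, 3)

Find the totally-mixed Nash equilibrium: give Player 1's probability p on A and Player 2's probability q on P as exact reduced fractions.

P1 indiff ⇒ q·9+(1-q)·4 = q·7+(1-q)·7 ⇒ q(2) = (1-q)(3) ⇒ q = 3/5
P2 indiff ⇒ p·7+(1-p)·2 = p·1+(1-p)·3 ⇒ p(6) = (1-p)(1) ⇒ p = 1/7

(p,q) = (1/7, 3/5)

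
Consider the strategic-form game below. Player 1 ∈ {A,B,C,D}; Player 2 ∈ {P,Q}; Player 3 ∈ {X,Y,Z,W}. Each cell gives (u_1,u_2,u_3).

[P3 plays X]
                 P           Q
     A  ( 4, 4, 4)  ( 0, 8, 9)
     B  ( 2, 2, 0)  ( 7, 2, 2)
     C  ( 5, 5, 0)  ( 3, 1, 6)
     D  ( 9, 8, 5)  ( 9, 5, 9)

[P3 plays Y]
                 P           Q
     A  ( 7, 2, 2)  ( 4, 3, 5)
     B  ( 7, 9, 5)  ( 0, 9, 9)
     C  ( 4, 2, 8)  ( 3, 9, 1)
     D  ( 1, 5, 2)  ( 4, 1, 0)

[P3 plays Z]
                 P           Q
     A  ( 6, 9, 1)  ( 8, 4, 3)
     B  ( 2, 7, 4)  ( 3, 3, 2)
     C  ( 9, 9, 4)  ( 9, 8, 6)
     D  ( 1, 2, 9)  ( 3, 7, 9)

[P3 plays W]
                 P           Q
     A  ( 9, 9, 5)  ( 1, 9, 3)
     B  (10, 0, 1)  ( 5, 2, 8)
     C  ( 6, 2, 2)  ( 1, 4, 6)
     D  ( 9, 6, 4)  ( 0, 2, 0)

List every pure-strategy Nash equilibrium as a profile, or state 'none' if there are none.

(A,P,X): not NE [P1→D gives 9>4; P2→Q gives 8>4; P3→W gives 5>4]
(A,P,Y): not NE [P2→Q gives 3>2; P3→W gives 5>2]
(A,P,Z): not NE [P1→C gives 9>6; P3→W gives 5>1]
(A,P,W): not NE [P1→B gives 10>9]
(A,Q,X): not NE [P1→D gives 9>0]
(A,Q,Y): not NE [P3→X gives 9>5]
(A,Q,Z): not NE [P1→C gives 9>8; P2→P gives 9>4; P3→X gives 9>3]
(A,Q,W): not NE [P1→B gives 5>1; P3→X gives 9>3]
(B,P,X): not NE [P1→D gives 9>2; P3→Y gives 5>0]
(B,P,Y): NE
(B,P,Z): not NE [P1→C gives 9>2; P3→Y gives 5>4]
(B,P,W): not NE [P2→Q gives 2>0; P3→Y gives 5>1]
(B,Q,X): not NE [P1→D gives 9>7; P3→Y gives 9>2]
(B,Q,Y): not NE [P1→D gives 4>0]
(B,Q,Z): not NE [P1→C gives 9>3; P2→P gives 7>3; P3→Y gives 9>2]
(B,Q,W): not NE [P3→Y gives 9>8]
(C,P,X): not NE [P1→D gives 9>5; P3→Y gives 8>0]
(C,P,Y): not NE [P1→B gives 7>4; P2→Q gives 9>2]
(C,P,Z): not NE [P3→Y gives 8>4]
(C,P,W): not NE [P1→B gives 10>6; P2→Q gives 4>2; P3→Y gives 8>2]
(C,Q,X): not NE [P1→D gives 9>3; P2→P gives 5>1]
(C,Q,Y): not NE [P1→D gives 4>3; P3→W gives 6>1]
(C,Q,Z): not NE [P2→P gives 9>8]
(C,Q,W): not NE [P1→B gives 5>1]
(D,P,X): not NE [P3→Z gives 9>5]
(D,P,Y): not NE [P1→B gives 7>1; P3→Z gives 9>2]
(D,P,Z): not NE [P1→C gives 9>1; P2→Q gives 7>2]
(D,P,W): not NE [P1→B gives 10>9; P3→Z gives 9>4]
(D,Q,X): not NE [P2→P gives 8>5]
(D,Q,Y): not NE [P2→P gives 5>1; P3→Z gives 9>0]
(D,Q,Z): not NE [P1→C gives 9>3]
(D,Q,W): not NE [P1→B gives 5>0; P2→P gives 6>2; P3→Z gives 9>0]

PSNE = {(B,P,Y)}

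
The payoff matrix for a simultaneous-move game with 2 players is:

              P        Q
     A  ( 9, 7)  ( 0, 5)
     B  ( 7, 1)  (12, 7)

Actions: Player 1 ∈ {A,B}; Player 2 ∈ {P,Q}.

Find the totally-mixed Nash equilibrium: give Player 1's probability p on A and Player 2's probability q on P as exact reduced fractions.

P1 mixes 3/4 on A; P2 mixes 6/7 on P

P1 indiff ⇒ q·9+(1-q)·0 = q·7+(1-q)·12 ⇒ q(2) = (1-q)(12) ⇒ q = 6/7
P2 indiff ⇒ p·7+(1-p)·1 = p·5+(1-p)·7 ⇒ p(2) = (1-p)(6) ⇒ p = 3/4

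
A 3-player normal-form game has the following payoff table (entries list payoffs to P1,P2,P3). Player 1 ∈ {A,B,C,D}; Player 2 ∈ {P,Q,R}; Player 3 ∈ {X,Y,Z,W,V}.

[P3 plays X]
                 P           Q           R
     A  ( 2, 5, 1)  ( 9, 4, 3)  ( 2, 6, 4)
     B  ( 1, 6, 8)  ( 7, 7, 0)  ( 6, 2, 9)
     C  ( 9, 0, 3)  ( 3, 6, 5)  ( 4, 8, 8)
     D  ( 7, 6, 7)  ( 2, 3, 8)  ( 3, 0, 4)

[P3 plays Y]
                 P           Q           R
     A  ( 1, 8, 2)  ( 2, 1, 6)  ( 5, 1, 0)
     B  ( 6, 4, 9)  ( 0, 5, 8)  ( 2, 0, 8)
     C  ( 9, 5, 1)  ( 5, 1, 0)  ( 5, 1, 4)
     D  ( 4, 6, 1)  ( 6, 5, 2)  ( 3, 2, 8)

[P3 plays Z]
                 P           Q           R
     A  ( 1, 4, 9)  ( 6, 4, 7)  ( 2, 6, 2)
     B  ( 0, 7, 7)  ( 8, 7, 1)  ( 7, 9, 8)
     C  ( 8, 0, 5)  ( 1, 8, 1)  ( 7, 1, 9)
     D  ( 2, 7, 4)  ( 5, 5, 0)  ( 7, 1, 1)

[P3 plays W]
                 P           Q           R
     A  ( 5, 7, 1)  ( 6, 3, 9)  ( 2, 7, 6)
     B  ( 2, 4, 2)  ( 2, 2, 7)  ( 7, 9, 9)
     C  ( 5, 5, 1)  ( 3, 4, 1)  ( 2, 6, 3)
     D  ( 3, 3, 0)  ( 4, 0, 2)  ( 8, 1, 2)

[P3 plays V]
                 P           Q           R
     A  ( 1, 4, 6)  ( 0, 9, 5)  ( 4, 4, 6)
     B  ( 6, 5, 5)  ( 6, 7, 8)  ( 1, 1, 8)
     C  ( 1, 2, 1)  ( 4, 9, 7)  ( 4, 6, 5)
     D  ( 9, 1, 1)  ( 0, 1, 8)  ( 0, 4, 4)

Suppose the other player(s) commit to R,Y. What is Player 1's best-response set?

BR_1 = {A,C}

u_1(A vs R,Y) = 5
u_1(B vs R,Y) = 2
u_1(C vs R,Y) = 5
u_1(D vs R,Y) = 3
max payoff 5 at {A,C}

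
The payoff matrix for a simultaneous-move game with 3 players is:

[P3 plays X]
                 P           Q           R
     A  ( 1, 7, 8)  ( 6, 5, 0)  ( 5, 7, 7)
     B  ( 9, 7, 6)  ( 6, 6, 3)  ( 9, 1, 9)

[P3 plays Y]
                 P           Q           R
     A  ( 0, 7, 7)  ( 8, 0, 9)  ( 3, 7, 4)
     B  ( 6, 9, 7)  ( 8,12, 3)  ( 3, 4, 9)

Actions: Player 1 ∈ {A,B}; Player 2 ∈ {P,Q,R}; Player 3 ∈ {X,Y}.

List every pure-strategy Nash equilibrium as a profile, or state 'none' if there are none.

PSNE = {(B,Q,Y)}

(A,P,X): not NE [P1→B gives 9>1]
(A,P,Y): not NE [P1→B gives 6>0; P3→X gives 8>7]
(A,Q,X): not NE [P2→R gives 7>5; P3→Y gives 9>0]
(A,Q,Y): not NE [P2→R gives 7>0]
(A,R,X): not NE [P1→B gives 9>5]
(A,R,Y): not NE [P3→X gives 7>4]
(B,P,X): not NE [P3→Y gives 7>6]
(B,P,Y): not NE [P2→Q gives 12>9]
(B,Q,X): not NE [P2→P gives 7>6]
(B,Q,Y): NE
(B,R,X): not NE [P2→P gives 7>1]
(B,R,Y): not NE [P2→Q gives 12>4]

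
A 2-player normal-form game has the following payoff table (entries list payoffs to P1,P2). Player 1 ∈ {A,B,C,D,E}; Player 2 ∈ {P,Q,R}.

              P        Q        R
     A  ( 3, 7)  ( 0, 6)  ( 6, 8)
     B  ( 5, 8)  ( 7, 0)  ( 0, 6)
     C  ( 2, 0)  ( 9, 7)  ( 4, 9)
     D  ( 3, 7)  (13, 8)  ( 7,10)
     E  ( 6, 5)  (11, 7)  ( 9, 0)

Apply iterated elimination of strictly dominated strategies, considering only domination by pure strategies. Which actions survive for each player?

IESDS → P1:{D,E} P2:{Q,R}

P1 drop A (E beats it: P:6>3 Q:11>0 R:9>6)
P1 drop B (E beats it: P:6>5 Q:11>7 R:9>0)
P1 drop C (D beats it: P:3>2 Q:13>9 R:7>4)
P2 drop P (Q beats it: D:8>7 E:7>5)
P1→{D,E} P2→{Q,R}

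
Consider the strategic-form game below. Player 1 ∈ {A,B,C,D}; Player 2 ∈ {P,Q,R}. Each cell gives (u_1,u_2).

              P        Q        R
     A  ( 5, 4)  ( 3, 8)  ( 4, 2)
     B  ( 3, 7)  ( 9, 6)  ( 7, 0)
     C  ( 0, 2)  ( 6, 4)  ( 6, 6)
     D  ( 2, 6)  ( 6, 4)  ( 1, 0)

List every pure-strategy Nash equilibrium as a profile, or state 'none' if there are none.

(A,P): not NE [P2→Q gives 8>4]
(A,Q): not NE [P1→B gives 9>3]
(A,R): not NE [P1→B gives 7>4; P2→Q gives 8>2]
(B,P): not NE [P1→A gives 5>3]
(B,Q): not NE [P2→P gives 7>6]
(B,R): not NE [P2→P gives 7>0]
(C,P): not NE [P1→A gives 5>0; P2→R gives 6>2]
(C,Q): not NE [P1→B gives 9>6; P2→R gives 6>4]
(C,R): not NE [P1→B gives 7>6]
(D,P): not NE [P1→A gives 5>2]
(D,Q): not NE [P1→B gives 9>6; P2→P gives 6>4]
(D,R): not NE [P1→B gives 7>1; P2→P gives 6>0]

No pure NE.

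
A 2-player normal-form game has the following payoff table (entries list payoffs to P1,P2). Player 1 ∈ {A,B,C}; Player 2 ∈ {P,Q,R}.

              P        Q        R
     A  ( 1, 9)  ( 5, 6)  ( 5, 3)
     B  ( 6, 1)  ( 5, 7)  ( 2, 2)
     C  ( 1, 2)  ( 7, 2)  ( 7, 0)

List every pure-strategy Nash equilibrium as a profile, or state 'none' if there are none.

NE set: (C,Q)

(A,P): not NE [P1→B gives 6>1]
(A,Q): not NE [P1→C gives 7>5; P2→P gives 9>6]
(A,R): not NE [P1→C gives 7>5; P2→P gives 9>3]
(B,P): not NE [P2→Q gives 7>1]
(B,Q): not NE [P1→C gives 7>5]
(B,R): not NE [P1→C gives 7>2; P2→Q gives 7>2]
(C,P): not NE [P1→B gives 6>1]
(C,Q): NE
(C,R): not NE [P2→Q gives 2>0]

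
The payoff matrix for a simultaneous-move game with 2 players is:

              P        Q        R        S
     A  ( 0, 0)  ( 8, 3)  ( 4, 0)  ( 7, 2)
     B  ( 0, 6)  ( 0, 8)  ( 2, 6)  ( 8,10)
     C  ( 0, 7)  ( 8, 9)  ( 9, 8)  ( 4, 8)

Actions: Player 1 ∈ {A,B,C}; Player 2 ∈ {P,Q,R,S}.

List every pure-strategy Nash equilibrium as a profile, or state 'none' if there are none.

(A,P): not NE [P2→Q gives 3>0]
(A,Q): NE
(A,R): not NE [P1→C gives 9>4; P2→Q gives 3>0]
(A,S): not NE [P1→B gives 8>7; P2→Q gives 3>2]
(B,P): not NE [P2→S gives 10>6]
(B,Q): not NE [P1→C gives 8>0; P2→S gives 10>8]
(B,R): not NE [P1→C gives 9>2; P2→S gives 10>6]
(B,S): NE
(C,P): not NE [P2→Q gives 9>7]
(C,Q): NE
(C,R): not NE [P2→Q gives 9>8]
(C,S): not NE [P1→B gives 8>4; P2→Q gives 9>8]

Nash profiles: (A,Q), (B,S), (C,Q)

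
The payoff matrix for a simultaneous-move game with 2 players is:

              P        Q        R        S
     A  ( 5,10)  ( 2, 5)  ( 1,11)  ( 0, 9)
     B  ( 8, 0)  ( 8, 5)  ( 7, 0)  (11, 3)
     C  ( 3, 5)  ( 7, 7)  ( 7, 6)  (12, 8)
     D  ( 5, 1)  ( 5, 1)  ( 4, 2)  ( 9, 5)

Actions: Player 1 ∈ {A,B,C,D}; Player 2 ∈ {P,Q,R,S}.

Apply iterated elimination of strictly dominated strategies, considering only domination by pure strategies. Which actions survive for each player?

P1 drop A (B beats it: P:8>5 Q:8>2 R:7>1 S:11>0)
P1 drop D (B beats it: P:8>5 Q:8>5 R:7>4 S:11>9)
P2 drop P (Q beats it: B:5>0 C:7>5)
P2 drop R (Q beats it: B:5>0 C:7>6)
P1→{B,C} P2→{Q,S}

IESDS → P1:{B,C} P2:{Q,S}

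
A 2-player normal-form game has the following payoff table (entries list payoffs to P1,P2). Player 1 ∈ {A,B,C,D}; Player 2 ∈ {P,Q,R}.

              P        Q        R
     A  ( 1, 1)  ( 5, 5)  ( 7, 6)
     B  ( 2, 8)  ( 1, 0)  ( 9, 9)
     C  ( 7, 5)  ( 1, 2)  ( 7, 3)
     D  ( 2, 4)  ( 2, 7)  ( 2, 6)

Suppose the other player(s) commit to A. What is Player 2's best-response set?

BR_2 = {R}

u_2(P vs A) = 1
u_2(Q vs A) = 5
u_2(R vs A) = 6
max payoff 6 at {R}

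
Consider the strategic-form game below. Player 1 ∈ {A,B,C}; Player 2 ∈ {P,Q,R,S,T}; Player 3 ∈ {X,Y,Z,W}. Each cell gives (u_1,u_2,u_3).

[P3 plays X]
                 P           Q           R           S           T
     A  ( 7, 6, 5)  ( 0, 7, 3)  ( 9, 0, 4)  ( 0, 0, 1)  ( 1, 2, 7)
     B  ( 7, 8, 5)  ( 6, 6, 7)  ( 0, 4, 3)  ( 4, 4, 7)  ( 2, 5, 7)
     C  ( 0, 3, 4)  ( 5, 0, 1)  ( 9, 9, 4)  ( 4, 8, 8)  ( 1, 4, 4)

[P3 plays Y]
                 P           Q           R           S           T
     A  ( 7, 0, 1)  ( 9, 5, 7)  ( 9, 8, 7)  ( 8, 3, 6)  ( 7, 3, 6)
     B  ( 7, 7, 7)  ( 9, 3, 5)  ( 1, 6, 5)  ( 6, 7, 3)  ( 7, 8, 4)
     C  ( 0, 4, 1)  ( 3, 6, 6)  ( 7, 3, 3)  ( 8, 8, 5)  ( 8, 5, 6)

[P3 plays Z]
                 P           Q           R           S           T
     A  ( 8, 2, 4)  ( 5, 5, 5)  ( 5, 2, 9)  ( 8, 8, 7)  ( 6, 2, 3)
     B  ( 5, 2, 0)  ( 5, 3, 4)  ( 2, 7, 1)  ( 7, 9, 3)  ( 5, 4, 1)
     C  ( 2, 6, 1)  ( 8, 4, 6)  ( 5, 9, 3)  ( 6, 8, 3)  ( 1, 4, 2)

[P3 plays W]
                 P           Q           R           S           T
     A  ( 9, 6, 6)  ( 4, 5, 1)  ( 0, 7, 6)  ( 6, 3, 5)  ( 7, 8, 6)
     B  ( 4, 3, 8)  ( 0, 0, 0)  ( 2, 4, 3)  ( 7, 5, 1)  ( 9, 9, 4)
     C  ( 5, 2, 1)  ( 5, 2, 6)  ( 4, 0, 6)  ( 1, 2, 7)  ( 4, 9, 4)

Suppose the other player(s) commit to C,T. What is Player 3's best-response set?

P3 best: {Y}

u_3(X vs C,T) = 4
u_3(Y vs C,T) = 6
u_3(Z vs C,T) = 2
u_3(W vs C,T) = 4
max payoff 6 at {Y}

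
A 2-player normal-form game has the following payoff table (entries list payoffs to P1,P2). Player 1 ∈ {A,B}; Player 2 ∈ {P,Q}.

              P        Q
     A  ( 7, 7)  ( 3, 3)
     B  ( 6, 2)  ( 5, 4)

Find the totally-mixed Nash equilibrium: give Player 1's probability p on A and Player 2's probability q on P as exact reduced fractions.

P1 indiff ⇒ q·7+(1-q)·3 = q·6+(1-q)·5 ⇒ q(1) = (1-q)(2) ⇒ q = 2/3
P2 indiff ⇒ p·7+(1-p)·2 = p·3+(1-p)·4 ⇒ p(4) = (1-p)(2) ⇒ p = 1/3

P1 mixes 1/3 on A; P2 mixes 2/3 on P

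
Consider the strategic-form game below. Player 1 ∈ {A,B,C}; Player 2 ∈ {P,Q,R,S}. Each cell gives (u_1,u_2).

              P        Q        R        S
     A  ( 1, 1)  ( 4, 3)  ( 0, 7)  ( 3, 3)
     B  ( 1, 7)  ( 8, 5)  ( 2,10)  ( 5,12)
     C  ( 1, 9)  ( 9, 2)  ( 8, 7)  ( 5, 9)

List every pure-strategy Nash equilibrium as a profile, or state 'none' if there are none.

PSNE = {(B,S), (C,P), (C,S)}

(A,P): not NE [P2→R gives 7>1]
(A,Q): not NE [P1→C gives 9>4; P2→R gives 7>3]
(A,R): not NE [P1→C gives 8>0]
(A,S): not NE [P1→C gives 5>3; P2→R gives 7>3]
(B,P): not NE [P2→S gives 12>7]
(B,Q): not NE [P1→C gives 9>8; P2→S gives 12>5]
(B,R): not NE [P1→C gives 8>2; P2→S gives 12>10]
(B,S): NE
(C,P): NE
(C,Q): not NE [P2→S gives 9>2]
(C,R): not NE [P2→S gives 9>7]
(C,S): NE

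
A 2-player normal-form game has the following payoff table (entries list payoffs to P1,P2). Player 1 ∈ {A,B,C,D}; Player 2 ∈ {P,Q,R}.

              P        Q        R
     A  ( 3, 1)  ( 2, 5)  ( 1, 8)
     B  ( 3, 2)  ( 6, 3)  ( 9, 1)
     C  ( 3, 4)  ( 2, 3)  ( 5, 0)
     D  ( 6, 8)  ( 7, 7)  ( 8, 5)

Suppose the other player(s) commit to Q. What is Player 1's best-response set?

BR_1 = {D}

u_1(A vs Q) = 2
u_1(B vs Q) = 6
u_1(C vs Q) = 2
u_1(D vs Q) = 7
max payoff 7 at {D}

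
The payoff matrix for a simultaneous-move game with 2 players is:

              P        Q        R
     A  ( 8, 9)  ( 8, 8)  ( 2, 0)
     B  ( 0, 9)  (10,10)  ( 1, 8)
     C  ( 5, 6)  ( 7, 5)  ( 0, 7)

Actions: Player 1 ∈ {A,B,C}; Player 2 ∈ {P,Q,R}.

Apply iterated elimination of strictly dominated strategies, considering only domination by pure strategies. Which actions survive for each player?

P1 drop C (A beats it: P:8>5 Q:8>7 R:2>0)
P2 drop R (P beats it: A:9>0 B:9>8)
P1→{A,B} P2→{P,Q}

Survivors P1:{A,B} P2:{P,Q}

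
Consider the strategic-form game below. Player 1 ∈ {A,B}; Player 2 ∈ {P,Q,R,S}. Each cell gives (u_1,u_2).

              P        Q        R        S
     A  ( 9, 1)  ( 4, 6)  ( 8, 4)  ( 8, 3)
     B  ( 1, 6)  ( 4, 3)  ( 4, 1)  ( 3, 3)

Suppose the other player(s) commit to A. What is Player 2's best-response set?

u_2(P vs A) = 1
u_2(Q vs A) = 6
u_2(R vs A) = 4
u_2(S vs A) = 3
max payoff 6 at {Q}

P2 best: {Q}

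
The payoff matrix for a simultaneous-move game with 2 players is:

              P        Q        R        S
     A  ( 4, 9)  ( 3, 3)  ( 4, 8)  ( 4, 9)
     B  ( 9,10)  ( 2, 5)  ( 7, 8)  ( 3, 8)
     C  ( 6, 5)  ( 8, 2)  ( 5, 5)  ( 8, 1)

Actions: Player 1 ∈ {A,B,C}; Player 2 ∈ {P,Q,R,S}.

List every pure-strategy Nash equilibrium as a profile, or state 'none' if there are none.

(A,P): not NE [P1→B gives 9>4]
(A,Q): not NE [P1→C gives 8>3; P2→S gives 9>3]
(A,R): not NE [P1→B gives 7>4; P2→S gives 9>8]
(A,S): not NE [P1→C gives 8>4]
(B,P): NE
(B,Q): not NE [P1→C gives 8>2; P2→P gives 10>5]
(B,R): not NE [P2→P gives 10>8]
(B,S): not NE [P1→C gives 8>3; P2→P gives 10>8]
(C,P): not NE [P1→B gives 9>6]
(C,Q): not NE [P2→R gives 5>2]
(C,R): not NE [P1→B gives 7>5]
(C,S): not NE [P2→R gives 5>1]

Nash profiles: (B,P)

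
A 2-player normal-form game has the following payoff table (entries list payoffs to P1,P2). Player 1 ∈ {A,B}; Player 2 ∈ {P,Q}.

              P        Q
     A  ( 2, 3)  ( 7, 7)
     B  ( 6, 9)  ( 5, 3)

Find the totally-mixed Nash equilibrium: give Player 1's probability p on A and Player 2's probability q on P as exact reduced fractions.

P1 indiff ⇒ q·2+(1-q)·7 = q·6+(1-q)·5 ⇒ q(-4) = (1-q)(-2) ⇒ q = 1/3
P2 indiff ⇒ p·3+(1-p)·9 = p·7+(1-p)·3 ⇒ p(-4) = (1-p)(-6) ⇒ p = 3/5

(p,q) = (3/5, 1/3)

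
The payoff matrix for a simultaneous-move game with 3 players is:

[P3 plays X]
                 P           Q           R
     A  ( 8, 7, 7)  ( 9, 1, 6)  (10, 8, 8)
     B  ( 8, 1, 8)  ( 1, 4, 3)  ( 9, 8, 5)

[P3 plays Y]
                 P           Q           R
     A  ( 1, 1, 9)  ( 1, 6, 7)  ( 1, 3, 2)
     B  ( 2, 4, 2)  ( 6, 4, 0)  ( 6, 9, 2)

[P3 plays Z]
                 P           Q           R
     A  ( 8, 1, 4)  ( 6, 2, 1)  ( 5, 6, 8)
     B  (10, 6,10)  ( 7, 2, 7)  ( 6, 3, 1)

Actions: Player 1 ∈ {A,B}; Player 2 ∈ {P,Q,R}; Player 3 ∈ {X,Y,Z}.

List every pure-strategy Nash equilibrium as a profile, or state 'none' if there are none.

Nash profiles: (A,R,X), (B,P,Z)

(A,P,X): not NE [P2→R gives 8>7; P3→Y gives 9>7]
(A,P,Y): not NE [P1→B gives 2>1; P2→Q gives 6>1]
(A,P,Z): not NE [P1→B gives 10>8; P2→R gives 6>1; P3→Y gives 9>4]
(A,Q,X): not NE [P2→R gives 8>1; P3→Y gives 7>6]
(A,Q,Y): not NE [P1→B gives 6>1]
(A,Q,Z): not NE [P1→B gives 7>6; P2→R gives 6>2; P3→Y gives 7>1]
(A,R,X): NE
(A,R,Y): not NE [P1→B gives 6>1; P2→Q gives 6>3; P3→Z gives 8>2]
(A,R,Z): not NE [P1→B gives 6>5]
(B,P,X): not NE [P2→R gives 8>1; P3→Z gives 10>8]
(B,P,Y): not NE [P2→R gives 9>4; P3→Z gives 10>2]
(B,P,Z): NE
(B,Q,X): not NE [P1→A gives 9>1; P2→R gives 8>4; P3→Z gives 7>3]
(B,Q,Y): not NE [P2→R gives 9>4; P3→Z gives 7>0]
(B,Q,Z): not NE [P2→P gives 6>2]
(B,R,X): not NE [P1→A gives 10>9]
(B,R,Y): not NE [P3→X gives 5>2]
(B,R,Z): not NE [P2→P gives 6>3; P3→X gives 5>1]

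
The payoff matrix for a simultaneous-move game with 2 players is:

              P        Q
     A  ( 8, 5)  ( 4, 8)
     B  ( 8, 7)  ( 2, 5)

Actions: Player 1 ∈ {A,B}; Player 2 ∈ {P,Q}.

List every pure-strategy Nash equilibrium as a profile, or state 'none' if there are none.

(A,P): not NE [P2→Q gives 8>5]
(A,Q): NE
(B,P): NE
(B,Q): not NE [P1→A gives 4>2; P2→P gives 7>5]

Nash profiles: (A,Q), (B,P)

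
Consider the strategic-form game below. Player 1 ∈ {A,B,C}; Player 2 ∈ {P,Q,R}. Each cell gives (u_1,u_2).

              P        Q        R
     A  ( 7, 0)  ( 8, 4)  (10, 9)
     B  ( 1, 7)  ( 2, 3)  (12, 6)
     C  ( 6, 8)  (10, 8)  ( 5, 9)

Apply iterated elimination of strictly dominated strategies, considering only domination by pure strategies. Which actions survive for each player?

P2 drop Q (R beats it: A:9>4 B:6>3 C:9>8)
P1 drop C (A beats it: P:7>6 R:10>5)
P1→{A,B} P2→{P,R}

Remaining: P1:{A,B} P2:{P,R}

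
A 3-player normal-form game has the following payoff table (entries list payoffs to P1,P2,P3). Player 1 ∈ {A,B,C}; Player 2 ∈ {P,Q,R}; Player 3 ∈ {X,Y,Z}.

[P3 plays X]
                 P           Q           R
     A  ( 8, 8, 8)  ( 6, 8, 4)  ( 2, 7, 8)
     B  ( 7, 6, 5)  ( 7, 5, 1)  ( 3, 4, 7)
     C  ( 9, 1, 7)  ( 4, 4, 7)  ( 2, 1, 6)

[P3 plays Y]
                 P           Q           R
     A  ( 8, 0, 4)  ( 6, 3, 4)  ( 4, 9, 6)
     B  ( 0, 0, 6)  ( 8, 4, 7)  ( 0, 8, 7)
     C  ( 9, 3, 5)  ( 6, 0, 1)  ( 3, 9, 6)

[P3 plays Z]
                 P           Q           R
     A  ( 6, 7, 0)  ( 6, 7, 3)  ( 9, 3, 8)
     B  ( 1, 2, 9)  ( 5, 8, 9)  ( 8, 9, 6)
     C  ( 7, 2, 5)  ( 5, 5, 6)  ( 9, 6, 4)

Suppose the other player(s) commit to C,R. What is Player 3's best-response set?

argmax u_3 = {X,Y}

u_3(X vs C,R) = 6
u_3(Y vs C,R) = 6
u_3(Z vs C,R) = 4
max payoff 6 at {X,Y}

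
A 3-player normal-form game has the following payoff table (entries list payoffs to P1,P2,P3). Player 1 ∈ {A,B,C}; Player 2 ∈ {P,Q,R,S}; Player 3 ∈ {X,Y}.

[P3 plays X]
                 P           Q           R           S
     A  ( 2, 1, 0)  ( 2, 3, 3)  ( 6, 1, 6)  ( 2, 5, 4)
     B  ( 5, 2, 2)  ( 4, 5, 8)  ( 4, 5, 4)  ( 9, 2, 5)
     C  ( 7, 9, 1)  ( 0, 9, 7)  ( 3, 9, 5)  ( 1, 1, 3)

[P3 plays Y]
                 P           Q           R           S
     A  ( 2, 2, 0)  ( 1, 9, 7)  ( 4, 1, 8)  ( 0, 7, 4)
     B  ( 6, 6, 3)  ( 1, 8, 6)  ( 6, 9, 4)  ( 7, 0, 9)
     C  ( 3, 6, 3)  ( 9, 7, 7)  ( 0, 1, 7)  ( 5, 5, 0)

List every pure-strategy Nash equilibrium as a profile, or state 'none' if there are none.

(A,P,X): not NE [P1→C gives 7>2; P2→S gives 5>1]
(A,P,Y): not NE [P1→B gives 6>2; P2→Q gives 9>2]
(A,Q,X): not NE [P1→B gives 4>2; P2→S gives 5>3; P3→Y gives 7>3]
(A,Q,Y): not NE [P1→C gives 9>1]
(A,R,X): not NE [P2→S gives 5>1; P3→Y gives 8>6]
(A,R,Y): not NE [P1→B gives 6>4; P2→Q gives 9>1]
(A,S,X): not NE [P1→B gives 9>2]
(A,S,Y): not NE [P1→B gives 7>0; P2→Q gives 9>7]
(B,P,X): not NE [P1→C gives 7>5; P2→R gives 5>2; P3→Y gives 3>2]
(B,P,Y): not NE [P2→R gives 9>6]
(B,Q,X): NE
(B,Q,Y): not NE [P1→C gives 9>1; P2→R gives 9>8; P3→X gives 8>6]
(B,R,X): not NE [P1→A gives 6>4]
(B,R,Y): NE
(B,S,X): not NE [P2→R gives 5>2; P3→Y gives 9>5]
(B,S,Y): not NE [P2→R gives 9>0]
(C,P,X): not NE [P3→Y gives 3>1]
(C,P,Y): not NE [P1→B gives 6>3; P2→Q gives 7>6]
(C,Q,X): not NE [P1→B gives 4>0]
(C,Q,Y): NE
(C,R,X): not NE [P1→A gives 6>3; P3→Y gives 7>5]
(C,R,Y): not NE [P1→B gives 6>0; P2→Q gives 7>1]
(C,S,X): not NE [P1→B gives 9>1; P2→R gives 9>1]
(C,S,Y): not NE [P1→B gives 7>5; P2→Q gives 7>5; P3→X gives 3>0]

Nash profiles: (B,Q,X), (B,R,Y), (C,Q,Y)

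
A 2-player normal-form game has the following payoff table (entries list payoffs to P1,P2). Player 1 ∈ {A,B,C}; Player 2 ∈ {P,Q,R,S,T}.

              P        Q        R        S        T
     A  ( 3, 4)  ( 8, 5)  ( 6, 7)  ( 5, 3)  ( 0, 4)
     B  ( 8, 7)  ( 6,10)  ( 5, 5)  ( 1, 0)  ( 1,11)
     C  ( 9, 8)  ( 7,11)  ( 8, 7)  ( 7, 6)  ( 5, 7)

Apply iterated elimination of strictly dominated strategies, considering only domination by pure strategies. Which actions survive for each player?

P1 drop B (C beats it: P:9>8 Q:7>6 R:8>5 S:7>1 T:5>1)
P2 drop P (Q beats it: A:5>4 C:11>8)
P2 drop S (Q beats it: A:5>3 C:11>6)
P2 drop T (Q beats it: A:5>4 C:11>7)
P1→{A,C} P2→{Q,R}

Remaining: P1:{A,C} P2:{Q,R}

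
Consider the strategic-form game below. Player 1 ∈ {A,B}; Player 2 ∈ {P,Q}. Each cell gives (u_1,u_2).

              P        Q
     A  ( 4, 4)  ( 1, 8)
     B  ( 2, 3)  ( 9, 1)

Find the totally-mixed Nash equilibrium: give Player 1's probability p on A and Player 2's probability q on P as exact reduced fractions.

P1 mixes 1/3 on A; P2 mixes 4/5 on P

P1 indiff ⇒ q·4+(1-q)·1 = q·2+(1-q)·9 ⇒ q(2) = (1-q)(8) ⇒ q = 4/5
P2 indiff ⇒ p·4+(1-p)·3 = p·8+(1-p)·1 ⇒ p(-4) = (1-p)(-2) ⇒ p = 1/3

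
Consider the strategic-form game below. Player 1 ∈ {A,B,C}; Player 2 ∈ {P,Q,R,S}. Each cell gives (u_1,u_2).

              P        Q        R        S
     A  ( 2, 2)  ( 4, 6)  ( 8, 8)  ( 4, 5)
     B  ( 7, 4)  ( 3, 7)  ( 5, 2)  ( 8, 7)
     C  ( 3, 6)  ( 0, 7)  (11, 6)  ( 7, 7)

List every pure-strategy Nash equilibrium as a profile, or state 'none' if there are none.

(A,P): not NE [P1→B gives 7>2; P2→R gives 8>2]
(A,Q): not NE [P2→R gives 8>6]
(A,R): not NE [P1→C gives 11>8]
(A,S): not NE [P1→B gives 8>4; P2→R gives 8>5]
(B,P): not NE [P2→S gives 7>4]
(B,Q): not NE [P1→A gives 4>3]
(B,R): not NE [P1→C gives 11>5; P2→S gives 7>2]
(B,S): NE
(C,P): not NE [P1→B gives 7>3; P2→S gives 7>6]
(C,Q): not NE [P1→A gives 4>0]
(C,R): not NE [P2→S gives 7>6]
(C,S): not NE [P1→B gives 8>7]

Nash profiles: (B,S)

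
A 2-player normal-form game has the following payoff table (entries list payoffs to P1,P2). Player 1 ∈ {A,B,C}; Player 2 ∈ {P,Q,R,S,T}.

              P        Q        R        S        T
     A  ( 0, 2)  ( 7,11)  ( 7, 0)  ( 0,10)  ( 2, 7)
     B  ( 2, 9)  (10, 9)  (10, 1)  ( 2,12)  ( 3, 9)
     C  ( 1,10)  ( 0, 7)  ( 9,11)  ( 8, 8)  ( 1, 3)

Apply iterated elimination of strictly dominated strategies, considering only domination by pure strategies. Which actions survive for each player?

P1 drop A (B beats it: P:2>0 Q:10>7 R:10>7 S:2>0 T:3>2)
P2 drop Q (S beats it: B:12>9 C:8>7)
P2 drop T (S beats it: B:12>9 C:8>3)
P1→{B,C} P2→{P,R,S}

Survivors P1:{B,C} P2:{P,R,S}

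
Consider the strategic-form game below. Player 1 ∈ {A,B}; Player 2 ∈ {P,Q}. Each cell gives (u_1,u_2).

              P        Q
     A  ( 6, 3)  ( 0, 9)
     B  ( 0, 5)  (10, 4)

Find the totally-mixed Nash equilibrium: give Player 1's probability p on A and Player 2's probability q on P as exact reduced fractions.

P1 indiff ⇒ q·6+(1-q)·0 = q·0+(1-q)·10 ⇒ q(6) = (1-q)(10) ⇒ q = 5/8
P2 indiff ⇒ p·3+(1-p)·5 = p·9+(1-p)·4 ⇒ p(-6) = (1-p)(-1) ⇒ p = 1/7

P1 mixes 1/7 on A; P2 mixes 5/8 on P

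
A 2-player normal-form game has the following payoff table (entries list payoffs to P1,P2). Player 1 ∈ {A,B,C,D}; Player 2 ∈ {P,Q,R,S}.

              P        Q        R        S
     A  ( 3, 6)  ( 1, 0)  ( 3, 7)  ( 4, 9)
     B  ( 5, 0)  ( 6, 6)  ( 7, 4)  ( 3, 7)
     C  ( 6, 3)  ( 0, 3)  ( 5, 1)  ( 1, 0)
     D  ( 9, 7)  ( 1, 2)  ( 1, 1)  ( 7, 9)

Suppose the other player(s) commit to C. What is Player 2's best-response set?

u_2(P vs C) = 3
u_2(Q vs C) = 3
u_2(R vs C) = 1
u_2(S vs C) = 0
max payoff 3 at {P,Q}

argmax u_2 = {P,Q}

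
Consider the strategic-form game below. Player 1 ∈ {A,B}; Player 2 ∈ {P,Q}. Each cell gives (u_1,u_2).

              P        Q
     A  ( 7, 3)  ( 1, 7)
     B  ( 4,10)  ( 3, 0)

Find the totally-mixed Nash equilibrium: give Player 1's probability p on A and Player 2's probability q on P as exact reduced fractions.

P1 indiff ⇒ q·7+(1-q)·1 = q·4+(1-q)·3 ⇒ q(3) = (1-q)(2) ⇒ q = 2/5
P2 indiff ⇒ p·3+(1-p)·10 = p·7+(1-p)·0 ⇒ p(-4) = (1-p)(-10) ⇒ p = 5/7

p=5/7, q=2/5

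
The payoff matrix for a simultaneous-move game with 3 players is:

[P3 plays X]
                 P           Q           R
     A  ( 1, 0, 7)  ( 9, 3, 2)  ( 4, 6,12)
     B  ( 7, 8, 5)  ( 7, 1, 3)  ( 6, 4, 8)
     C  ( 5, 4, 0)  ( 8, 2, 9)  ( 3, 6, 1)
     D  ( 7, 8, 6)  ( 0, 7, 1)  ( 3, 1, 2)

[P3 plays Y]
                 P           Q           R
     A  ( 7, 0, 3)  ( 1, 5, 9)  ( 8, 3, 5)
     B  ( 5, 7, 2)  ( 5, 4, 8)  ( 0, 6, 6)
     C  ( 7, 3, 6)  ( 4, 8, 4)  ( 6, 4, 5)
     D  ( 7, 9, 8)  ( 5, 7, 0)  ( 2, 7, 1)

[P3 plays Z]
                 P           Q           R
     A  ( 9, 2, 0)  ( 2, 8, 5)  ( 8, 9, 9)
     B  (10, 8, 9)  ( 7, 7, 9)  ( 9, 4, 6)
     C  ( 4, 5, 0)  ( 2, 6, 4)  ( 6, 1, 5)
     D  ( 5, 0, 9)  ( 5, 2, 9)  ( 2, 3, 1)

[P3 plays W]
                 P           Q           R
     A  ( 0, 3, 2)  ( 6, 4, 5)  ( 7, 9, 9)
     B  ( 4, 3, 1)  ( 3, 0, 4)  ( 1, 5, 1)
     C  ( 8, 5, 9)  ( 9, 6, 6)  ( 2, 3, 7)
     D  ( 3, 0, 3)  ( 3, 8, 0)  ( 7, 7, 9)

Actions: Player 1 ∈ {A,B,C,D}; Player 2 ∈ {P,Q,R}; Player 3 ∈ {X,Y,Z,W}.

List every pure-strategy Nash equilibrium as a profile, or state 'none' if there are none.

(A,P,X): not NE [P1→D gives 7>1; P2→R gives 6>0]
(A,P,Y): not NE [P2→Q gives 5>0; P3→X gives 7>3]
(A,P,Z): not NE [P1→B gives 10>9; P2→R gives 9>2; P3→X gives 7>0]
(A,P,W): not NE [P1→C gives 8>0; P2→R gives 9>3; P3→X gives 7>2]
(A,Q,X): not NE [P2→R gives 6>3; P3→Y gives 9>2]
(A,Q,Y): not NE [P1→D gives 5>1]
(A,Q,Z): not NE [P1→B gives 7>2; P2→R gives 9>8; P3→Y gives 9>5]
(A,Q,W): not NE [P1→C gives 9>6; P2→R gives 9>4; P3→Y gives 9>5]
(A,R,X): not NE [P1→B gives 6>4]
(A,R,Y): not NE [P2→Q gives 5>3; P3→X gives 12>5]
(A,R,Z): not NE [P1→B gives 9>8; P3→X gives 12>9]
(A,R,W): not NE [P3→X gives 12>9]
(B,P,X): not NE [P3→Z gives 9>5]
(B,P,Y): not NE [P1→D gives 7>5; P3→Z gives 9>2]
(B,P,Z): NE
(B,P,W): not NE [P1→C gives 8>4; P2→R gives 5>3; P3→Z gives 9>1]
(B,Q,X): not NE [P1→A gives 9>7; P2→P gives 8>1; P3→Z gives 9>3]
(B,Q,Y): not NE [P2→P gives 7>4; P3→Z gives 9>8]
(B,Q,Z): not NE [P2→P gives 8>7]
(B,Q,W): not NE [P1→C gives 9>3; P2→R gives 5>0; P3→Z gives 9>4]
(B,R,X): not NE [P2→P gives 8>4]
(B,R,Y): not NE [P1→A gives 8>0; P2→P gives 7>6; P3→X gives 8>6]
(B,R,Z): not NE [P2→P gives 8>4; P3→X gives 8>6]
(B,R,W): not NE [P1→D gives 7>1; P3→X gives 8>1]
(C,P,X): not NE [P1→D gives 7>5; P2→R gives 6>4; P3→W gives 9>0]
(C,P,Y): not NE [P2→Q gives 8>3; P3→W gives 9>6]
(C,P,Z): not NE [P1→B gives 10>4; P2→Q gives 6>5; P3→W gives 9>0]
(C,P,W): not NE [P2→Q gives 6>5]
(C,Q,X): not NE [P1→A gives 9>8; P2→R gives 6>2]
(C,Q,Y): not NE [P1→D gives 5>4; P3→X gives 9>4]
(C,Q,Z): not NE [P1→B gives 7>2; P3→X gives 9>4]
(C,Q,W): not NE [P3→X gives 9>6]
(C,R,X): not NE [P1→B gives 6>3; P3→W gives 7>1]
(C,R,Y): not NE [P1→A gives 8>6; P2→Q gives 8>4; P3→W gives 7>5]
(C,R,Z): not NE [P1→B gives 9>6; P2→Q gives 6>1; P3→W gives 7>5]
(C,R,W): not NE [P1→D gives 7>2; P2→Q gives 6>3]
(D,P,X): not NE [P3→Z gives 9>6]
(D,P,Y): not NE [P3→Z gives 9>8]
(D,P,Z): not NE [P1→B gives 10>5; P2→R gives 3>0]
(D,P,W): not NE [P1→C gives 8>3; P2→Q gives 8>0; P3→Z gives 9>3]
(D,Q,X): not NE [P1→A gives 9>0; P2→P gives 8>7; P3→Z gives 9>1]
(D,Q,Y): not NE [P2→P gives 9>7; P3→Z gives 9>0]
(D,Q,Z): not NE [P1→B gives 7>5; P2→R gives 3>2]
(D,Q,W): not NE [P1→C gives 9>3; P3→Z gives 9>0]
(D,R,X): not NE [P1→B gives 6>3; P2→P gives 8>1; P3→W gives 9>2]
(D,R,Y): not NE [P1→A gives 8>2; P2→P gives 9>7; P3→W gives 9>1]
(D,R,Z): not NE [P1→B gives 9>2; P3→W gives 9>1]
(D,R,W): not NE [P2→Q gives 8>7]

Nash profiles: (B,P,Z)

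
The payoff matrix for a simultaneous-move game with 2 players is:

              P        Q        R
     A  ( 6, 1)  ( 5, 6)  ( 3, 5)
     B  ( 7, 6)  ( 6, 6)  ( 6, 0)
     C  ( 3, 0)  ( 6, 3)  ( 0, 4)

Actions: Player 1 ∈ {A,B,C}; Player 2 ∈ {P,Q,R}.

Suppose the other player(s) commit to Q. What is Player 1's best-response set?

P1 best: {B,C}

u_1(A vs Q) = 5
u_1(B vs Q) = 6
u_1(C vs Q) = 6
max payoff 6 at {B,C}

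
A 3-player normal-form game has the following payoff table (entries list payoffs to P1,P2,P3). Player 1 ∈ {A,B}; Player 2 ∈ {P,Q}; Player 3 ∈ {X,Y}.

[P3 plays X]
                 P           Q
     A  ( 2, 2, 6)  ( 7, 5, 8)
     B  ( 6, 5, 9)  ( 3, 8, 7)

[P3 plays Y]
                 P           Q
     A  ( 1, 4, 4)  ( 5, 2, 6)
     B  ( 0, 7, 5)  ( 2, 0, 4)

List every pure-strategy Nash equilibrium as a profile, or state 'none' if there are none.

(A,P,X): not NE [P1→B gives 6>2; P2→Q gives 5>2]
(A,P,Y): not NE [P3→X gives 6>4]
(A,Q,X): NE
(A,Q,Y): not NE [P2→P gives 4>2; P3→X gives 8>6]
(B,P,X): not NE [P2→Q gives 8>5]
(B,P,Y): not NE [P1→A gives 1>0; P3→X gives 9>5]
(B,Q,X): not NE [P1→A gives 7>3]
(B,Q,Y): not NE [P1→A gives 5>2; P2→P gives 7>0; P3→X gives 7>4]

Nash profiles: (A,Q,X)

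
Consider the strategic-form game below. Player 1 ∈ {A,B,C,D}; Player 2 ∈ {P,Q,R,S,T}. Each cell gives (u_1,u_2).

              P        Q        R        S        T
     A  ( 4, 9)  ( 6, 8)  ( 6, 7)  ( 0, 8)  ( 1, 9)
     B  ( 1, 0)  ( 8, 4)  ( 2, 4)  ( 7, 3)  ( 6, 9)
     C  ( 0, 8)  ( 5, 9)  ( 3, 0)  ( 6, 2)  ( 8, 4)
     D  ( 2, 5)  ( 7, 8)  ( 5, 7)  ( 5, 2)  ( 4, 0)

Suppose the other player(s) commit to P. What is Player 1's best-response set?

BR_1 = {A}

u_1(A vs P) = 4
u_1(B vs P) = 1
u_1(C vs P) = 0
u_1(D vs P) = 2
max payoff 4 at {A}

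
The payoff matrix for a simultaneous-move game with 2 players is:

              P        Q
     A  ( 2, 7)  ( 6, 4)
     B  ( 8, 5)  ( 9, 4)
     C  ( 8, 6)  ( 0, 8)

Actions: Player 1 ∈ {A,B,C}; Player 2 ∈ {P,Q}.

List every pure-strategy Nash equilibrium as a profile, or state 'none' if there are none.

(A,P): not NE [P1→C gives 8>2]
(A,Q): not NE [P1→B gives 9>6; P2→P gives 7>4]
(B,P): NE
(B,Q): not NE [P2→P gives 5>4]
(C,P): not NE [P2→Q gives 8>6]
(C,Q): not NE [P1→B gives 9>0]

Nash profiles: (B,P)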